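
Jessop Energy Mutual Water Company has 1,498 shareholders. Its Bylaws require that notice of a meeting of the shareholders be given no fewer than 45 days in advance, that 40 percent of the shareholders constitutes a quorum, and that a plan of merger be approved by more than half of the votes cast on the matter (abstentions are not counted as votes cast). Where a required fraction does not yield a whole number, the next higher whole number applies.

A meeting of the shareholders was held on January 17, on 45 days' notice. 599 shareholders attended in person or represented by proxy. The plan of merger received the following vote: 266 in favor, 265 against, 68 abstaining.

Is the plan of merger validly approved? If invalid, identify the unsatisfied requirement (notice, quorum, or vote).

Invalid — quorum requirement not satisfied.

Notice: 45 days given; 45 required. Satisfied.
Quorum: 40% of 1,498 = 599.20, rounded up to 600; 599 present. Not satisfied.
Vote: requires a majority of the votes cast (599 − 68 abstaining = 531); a majority of 531 is 266, so 266 needed; 266 in favor. Satisfied.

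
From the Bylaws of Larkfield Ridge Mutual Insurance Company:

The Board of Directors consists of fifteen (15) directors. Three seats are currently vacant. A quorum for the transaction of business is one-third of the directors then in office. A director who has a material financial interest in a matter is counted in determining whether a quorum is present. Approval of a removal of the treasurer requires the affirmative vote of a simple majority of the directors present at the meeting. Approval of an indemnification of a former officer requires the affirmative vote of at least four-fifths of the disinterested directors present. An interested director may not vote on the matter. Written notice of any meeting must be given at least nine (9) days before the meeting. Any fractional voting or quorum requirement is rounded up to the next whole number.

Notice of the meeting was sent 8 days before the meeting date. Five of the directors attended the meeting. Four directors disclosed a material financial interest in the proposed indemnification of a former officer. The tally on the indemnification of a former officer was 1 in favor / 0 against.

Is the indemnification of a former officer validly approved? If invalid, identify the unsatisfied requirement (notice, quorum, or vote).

Notice: 8 days given; 9 required (8 < 9). Not satisfied.
Quorum: 5 present (interested directors count toward quorum); quorum is 4. Satisfied.
Vote: the indemnification of a former officer requires four-fifths of the disinterested directors present (5 − 4 = 1). 4/5 of 1 = 0.80, rounded up to 1, so 1 affirmative vote is needed; 1 voted in favor. Satisfied.

Invalid — notice requirement not satisfied.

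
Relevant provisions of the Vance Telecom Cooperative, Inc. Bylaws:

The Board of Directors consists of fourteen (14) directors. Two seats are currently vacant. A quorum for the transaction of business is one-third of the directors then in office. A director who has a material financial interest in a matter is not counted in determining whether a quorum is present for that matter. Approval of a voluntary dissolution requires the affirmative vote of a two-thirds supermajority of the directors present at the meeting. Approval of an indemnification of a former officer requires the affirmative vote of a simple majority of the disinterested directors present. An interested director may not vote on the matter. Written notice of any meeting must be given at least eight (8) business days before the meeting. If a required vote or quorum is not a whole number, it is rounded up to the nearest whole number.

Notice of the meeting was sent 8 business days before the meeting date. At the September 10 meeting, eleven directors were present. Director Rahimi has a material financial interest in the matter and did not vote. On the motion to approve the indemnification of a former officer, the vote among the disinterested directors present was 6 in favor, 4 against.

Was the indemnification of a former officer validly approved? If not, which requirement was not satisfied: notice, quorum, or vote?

Notice: 8 business days given; 8 required (8 ≥ 8). Satisfied.
Quorum: 11 present, but the 1 interested director does not count, leaving 10. Quorum is 4. Satisfied.
Vote: the indemnification of a former officer requires a majority of the disinterested directors present (11 − 1 = 10). A majority of 10 is 6, so 6 affirmative votes are needed; 6 voted in favor. Satisfied.

Valid — all requirements satisfied.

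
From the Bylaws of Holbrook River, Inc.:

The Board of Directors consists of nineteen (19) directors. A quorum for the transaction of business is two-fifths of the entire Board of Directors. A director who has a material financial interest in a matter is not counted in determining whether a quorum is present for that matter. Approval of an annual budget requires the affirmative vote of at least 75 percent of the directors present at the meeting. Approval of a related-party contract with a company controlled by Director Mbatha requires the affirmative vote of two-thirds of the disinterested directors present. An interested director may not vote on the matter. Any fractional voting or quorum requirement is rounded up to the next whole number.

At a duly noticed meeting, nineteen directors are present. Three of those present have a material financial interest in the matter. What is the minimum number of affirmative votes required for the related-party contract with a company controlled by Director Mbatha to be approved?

The related-party contract with a company controlled by Director Mbatha requires two-thirds of the disinterested directors present (19 − 3 = 16).
2/3 of 16 = 10.67, rounded up to 11.

11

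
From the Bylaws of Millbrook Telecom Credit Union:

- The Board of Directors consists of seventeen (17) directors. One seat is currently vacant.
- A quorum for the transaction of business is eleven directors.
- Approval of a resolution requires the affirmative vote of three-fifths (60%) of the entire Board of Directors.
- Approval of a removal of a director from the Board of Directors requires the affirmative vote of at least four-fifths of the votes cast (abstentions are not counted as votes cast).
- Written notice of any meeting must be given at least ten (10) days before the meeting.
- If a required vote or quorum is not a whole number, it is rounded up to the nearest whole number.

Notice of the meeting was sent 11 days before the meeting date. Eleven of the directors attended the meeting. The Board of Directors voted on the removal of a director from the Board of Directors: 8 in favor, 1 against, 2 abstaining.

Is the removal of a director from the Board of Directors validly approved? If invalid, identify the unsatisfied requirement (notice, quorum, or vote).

Valid — all requirements satisfied.

Notice: 11 days given; 10 required (11 ≥ 10). Satisfied.
Quorum: 11 present; quorum is 11. Satisfied.
Vote: the removal of a director from the Board of Directors requires four-fifths of the votes cast (11 present − 2 abstaining = 9). 4/5 of 9 = 7.20, rounded up to 8, so 8 affirmative votes are needed; 8 voted in favor. Satisfied.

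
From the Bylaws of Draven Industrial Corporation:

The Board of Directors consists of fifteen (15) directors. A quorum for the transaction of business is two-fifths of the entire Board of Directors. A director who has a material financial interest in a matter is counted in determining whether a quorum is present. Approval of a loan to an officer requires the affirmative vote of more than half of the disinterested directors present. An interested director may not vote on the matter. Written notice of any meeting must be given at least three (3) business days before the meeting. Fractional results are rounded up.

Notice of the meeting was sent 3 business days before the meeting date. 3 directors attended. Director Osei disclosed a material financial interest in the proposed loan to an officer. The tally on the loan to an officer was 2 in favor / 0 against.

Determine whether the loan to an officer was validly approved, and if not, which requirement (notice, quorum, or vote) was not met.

Invalid — quorum requirement not satisfied.

Notice: 3 business days given; 3 required (3 ≥ 3). Satisfied.
Quorum: 3 present (interested directors count toward quorum); quorum is 6. Not satisfied.
Vote: the loan to an officer requires a majority of the disinterested directors present (3 − 1 = 2). A majority of 2 is 2, so 2 affirmative votes are needed; 2 voted in favor. Satisfied. (Moot — without a quorum no business can be validly transacted.)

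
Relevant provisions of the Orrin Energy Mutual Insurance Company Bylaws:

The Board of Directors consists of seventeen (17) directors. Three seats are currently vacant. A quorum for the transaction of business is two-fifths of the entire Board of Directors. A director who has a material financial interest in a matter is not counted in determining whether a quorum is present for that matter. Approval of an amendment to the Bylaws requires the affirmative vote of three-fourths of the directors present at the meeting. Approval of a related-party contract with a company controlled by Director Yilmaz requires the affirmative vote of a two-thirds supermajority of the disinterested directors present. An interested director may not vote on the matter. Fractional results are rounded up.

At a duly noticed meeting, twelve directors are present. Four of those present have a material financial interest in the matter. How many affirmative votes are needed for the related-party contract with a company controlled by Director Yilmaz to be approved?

The related-party contract with a company controlled by Director Yilmaz requires two-thirds of the disinterested directors present (12 − 4 = 8).
2/3 of 8 = 5.33, rounded up to 6.

6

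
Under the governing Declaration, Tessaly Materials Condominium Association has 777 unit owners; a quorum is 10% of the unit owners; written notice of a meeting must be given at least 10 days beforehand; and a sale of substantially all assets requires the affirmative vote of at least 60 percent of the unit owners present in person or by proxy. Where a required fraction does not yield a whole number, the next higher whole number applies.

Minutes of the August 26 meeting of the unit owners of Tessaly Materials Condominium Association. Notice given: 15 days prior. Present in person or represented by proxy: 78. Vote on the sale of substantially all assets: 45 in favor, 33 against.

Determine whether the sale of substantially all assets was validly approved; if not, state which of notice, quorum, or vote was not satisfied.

Invalid — vote requirement not satisfied.

Notice: 15 days given; 10 required. Satisfied.
Quorum: 10% of 777 = 77.70, rounded up to 78; 78 present. Satisfied.
Vote: requires three-fifths of those present (78); 3/5 of 78 = 46.80, rounded up to 47, so 47 needed; 45 in favor. Not satisfied.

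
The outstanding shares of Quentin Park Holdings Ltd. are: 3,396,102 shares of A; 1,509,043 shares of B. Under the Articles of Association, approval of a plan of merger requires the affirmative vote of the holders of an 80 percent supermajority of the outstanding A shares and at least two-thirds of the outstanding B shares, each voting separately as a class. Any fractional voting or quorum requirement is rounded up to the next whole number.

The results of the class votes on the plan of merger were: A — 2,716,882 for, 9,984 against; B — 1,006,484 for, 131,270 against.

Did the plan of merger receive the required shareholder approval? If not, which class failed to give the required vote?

A: 4/5 of 3396102 = 2716881.60, rounded up to 2716882; 2,716,882 required, 2,716,882 in favor — approved.
B: 2/3 of 1509043 = 1006028.67, rounded up to 1006029; 1,006,029 required, 1,006,484 in favor — approved.

Approved — every class gave the required vote.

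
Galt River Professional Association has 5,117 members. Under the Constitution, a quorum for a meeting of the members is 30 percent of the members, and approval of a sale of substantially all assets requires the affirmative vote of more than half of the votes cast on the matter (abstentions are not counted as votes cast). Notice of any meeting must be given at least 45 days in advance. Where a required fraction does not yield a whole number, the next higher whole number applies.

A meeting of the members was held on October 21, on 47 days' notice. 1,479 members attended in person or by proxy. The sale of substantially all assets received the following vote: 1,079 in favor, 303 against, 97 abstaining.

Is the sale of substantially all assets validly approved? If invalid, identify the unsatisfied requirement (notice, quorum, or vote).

Invalid — quorum requirement not satisfied.

Notice: 47 days given; 45 required. Satisfied.
Quorum: 30% of 5,117 = 1,535.10, rounded up to 1,536; 1,479 present. Not satisfied.
Vote: requires a majority of the votes cast (1,479 − 97 abstaining = 1,382); a majority of 1382 is 692, so 692 needed; 1,079 in favor. Satisfied.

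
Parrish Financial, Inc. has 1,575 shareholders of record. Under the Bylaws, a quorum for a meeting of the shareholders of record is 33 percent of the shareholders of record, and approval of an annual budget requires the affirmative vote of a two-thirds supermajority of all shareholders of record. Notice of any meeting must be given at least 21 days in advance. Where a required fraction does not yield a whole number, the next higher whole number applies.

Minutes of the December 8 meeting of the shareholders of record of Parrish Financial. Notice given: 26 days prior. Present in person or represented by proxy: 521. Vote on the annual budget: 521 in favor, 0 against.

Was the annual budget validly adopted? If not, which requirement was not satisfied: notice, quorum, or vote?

Notice: 26 days given; 21 required. Satisfied.
Quorum: 33% of 1,575 = 519.75, rounded up to 520; 521 present. Satisfied.
Vote: requires two-thirds of all shareholders of record (1,575); 2/3 of 1575 = 1050, so 1,050 needed; 521 in favor. Not satisfied.

Invalid — vote requirement not satisfied.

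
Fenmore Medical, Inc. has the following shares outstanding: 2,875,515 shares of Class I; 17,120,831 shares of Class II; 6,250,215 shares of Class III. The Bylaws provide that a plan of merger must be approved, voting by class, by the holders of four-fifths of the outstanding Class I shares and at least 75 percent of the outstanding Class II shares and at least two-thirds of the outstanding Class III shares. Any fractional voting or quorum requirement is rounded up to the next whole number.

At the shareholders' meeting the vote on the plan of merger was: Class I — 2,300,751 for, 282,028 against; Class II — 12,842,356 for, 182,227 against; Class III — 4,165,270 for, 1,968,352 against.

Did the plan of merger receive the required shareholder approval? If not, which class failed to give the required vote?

Class I: 4/5 of 2875515 = 2300412; 2,300,412 required, 2,300,751 in favor — approved.
Class II: 3/4 of 17120831 = 12840623.25, rounded up to 12840624; 12,840,624 required, 12,842,356 in favor — approved.
Class III: 2/3 of 6250215 = 4166810; 4,166,810 required, 4,165,270 in favor — not approved.

Not approved — the Class III shares did not give the required vote.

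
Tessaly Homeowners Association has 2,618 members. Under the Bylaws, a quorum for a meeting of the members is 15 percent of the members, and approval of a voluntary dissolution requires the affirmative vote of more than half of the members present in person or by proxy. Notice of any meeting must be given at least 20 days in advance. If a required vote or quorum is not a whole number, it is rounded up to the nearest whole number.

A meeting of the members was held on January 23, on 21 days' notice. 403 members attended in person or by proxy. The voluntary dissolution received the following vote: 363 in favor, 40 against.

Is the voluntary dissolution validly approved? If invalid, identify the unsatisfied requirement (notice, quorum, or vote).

Valid — all requirements satisfied.

Notice: 21 days given; 20 required. Satisfied.
Quorum: 15% of 2,618 = 392.70, rounded up to 393; 403 present. Satisfied.
Vote: requires a majority of those present (403); a majority of 403 is 202, so 202 needed; 363 in favor. Satisfied.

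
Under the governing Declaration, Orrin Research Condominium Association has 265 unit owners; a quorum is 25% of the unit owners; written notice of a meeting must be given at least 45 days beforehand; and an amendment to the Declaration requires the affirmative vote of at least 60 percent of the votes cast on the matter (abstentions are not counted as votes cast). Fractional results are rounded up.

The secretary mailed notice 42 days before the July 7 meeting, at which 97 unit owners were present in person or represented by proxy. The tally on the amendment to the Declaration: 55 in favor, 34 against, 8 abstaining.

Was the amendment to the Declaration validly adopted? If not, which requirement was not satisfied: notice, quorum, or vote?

Invalid — notice requirement not satisfied.

Notice: 42 days given; 45 required. Not satisfied.
Quorum: 25% of 265 = 66.25, rounded up to 67; 97 present. Satisfied.
Vote: requires three-fifths of the votes cast (97 − 8 abstaining = 89); 3/5 of 89 = 53.40, rounded up to 54, so 54 needed; 55 in favor. Satisfied.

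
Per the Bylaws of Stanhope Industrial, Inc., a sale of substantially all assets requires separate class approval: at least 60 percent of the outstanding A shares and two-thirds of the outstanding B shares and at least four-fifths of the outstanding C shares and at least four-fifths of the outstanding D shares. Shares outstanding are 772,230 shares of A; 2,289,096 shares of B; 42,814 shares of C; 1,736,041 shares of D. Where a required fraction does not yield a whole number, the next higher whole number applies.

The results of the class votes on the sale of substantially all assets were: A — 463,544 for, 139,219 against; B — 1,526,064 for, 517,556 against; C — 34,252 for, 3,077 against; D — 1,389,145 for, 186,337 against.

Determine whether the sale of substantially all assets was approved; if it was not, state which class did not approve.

Approved — every class gave the required vote.

A: 3/5 of 772230 = 463338; 463,338 required, 463,544 in favor — approved.
B: 2/3 of 2289096 = 1526064; 1,526,064 required, 1,526,064 in favor — approved.
C: 4/5 of 42814 = 34251.20, rounded up to 34252; 34,252 required, 34,252 in favor — approved.
D: 4/5 of 1736041 = 1388832.80, rounded up to 1388833; 1,388,833 required, 1,389,145 in favor — approved.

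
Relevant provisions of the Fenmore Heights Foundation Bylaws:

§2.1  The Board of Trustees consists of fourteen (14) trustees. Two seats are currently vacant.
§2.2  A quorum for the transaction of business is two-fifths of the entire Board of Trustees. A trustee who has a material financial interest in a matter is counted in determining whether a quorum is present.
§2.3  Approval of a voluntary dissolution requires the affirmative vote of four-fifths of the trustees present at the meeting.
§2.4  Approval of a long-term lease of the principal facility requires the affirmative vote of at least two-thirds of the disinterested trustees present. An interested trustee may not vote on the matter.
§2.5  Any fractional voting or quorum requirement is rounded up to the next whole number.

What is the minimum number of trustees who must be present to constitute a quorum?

6

2/5 of 14 = 5.60, rounded up to 6.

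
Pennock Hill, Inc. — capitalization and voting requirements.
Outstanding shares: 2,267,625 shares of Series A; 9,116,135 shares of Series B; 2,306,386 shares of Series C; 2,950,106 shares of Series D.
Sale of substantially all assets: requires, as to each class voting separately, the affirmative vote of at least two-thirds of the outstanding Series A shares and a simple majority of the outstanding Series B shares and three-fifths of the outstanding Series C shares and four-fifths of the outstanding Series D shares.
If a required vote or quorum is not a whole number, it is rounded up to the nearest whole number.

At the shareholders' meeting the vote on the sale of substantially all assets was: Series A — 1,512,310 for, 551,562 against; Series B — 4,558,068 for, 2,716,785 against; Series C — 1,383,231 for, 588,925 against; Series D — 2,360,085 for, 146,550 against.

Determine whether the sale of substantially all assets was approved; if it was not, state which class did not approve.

Series A: 2/3 of 2267625 = 1511750; 1,511,750 required, 1,512,310 in favor — approved.
Series B: a majority of 9116135 is 4558068; 4,558,068 required, 4,558,068 in favor — approved.
Series C: 3/5 of 2306386 = 1383831.60, rounded up to 1383832; 1,383,832 required, 1,383,231 in favor — not approved.
Series D: 4/5 of 2950106 = 2360084.80, rounded up to 2360085; 2,360,085 required, 2,360,085 in favor — approved.

Not approved — the Series C shares did not give the required vote.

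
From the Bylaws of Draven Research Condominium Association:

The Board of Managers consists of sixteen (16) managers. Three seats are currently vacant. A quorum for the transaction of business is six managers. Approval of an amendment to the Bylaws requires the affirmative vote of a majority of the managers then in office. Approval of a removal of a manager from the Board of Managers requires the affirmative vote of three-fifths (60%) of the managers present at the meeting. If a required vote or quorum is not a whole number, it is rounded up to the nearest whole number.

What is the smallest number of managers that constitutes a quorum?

The quorum is fixed at 6.

6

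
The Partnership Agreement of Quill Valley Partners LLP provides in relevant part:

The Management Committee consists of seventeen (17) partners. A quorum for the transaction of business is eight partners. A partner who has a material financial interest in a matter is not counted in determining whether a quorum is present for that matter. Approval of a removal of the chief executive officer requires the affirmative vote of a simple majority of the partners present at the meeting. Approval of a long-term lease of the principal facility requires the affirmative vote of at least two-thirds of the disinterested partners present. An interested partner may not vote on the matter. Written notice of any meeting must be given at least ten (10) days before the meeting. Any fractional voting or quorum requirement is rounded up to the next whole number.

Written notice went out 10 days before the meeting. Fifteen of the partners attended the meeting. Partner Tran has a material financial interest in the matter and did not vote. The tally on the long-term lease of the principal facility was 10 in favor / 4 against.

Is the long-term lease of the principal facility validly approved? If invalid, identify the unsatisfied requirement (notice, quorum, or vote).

Valid — all requirements satisfied.

Notice: 10 days given; 10 required (10 ≥ 10). Satisfied.
Quorum: 15 present, but the 1 interested partner does not count, leaving 14. Quorum is 8. Satisfied.
Vote: the long-term lease of the principal facility requires two-thirds of the disinterested partners present (15 − 1 = 14). 2/3 of 14 = 9.33, rounded up to 10, so 10 affirmative votes are needed; 10 voted in favor. Satisfied.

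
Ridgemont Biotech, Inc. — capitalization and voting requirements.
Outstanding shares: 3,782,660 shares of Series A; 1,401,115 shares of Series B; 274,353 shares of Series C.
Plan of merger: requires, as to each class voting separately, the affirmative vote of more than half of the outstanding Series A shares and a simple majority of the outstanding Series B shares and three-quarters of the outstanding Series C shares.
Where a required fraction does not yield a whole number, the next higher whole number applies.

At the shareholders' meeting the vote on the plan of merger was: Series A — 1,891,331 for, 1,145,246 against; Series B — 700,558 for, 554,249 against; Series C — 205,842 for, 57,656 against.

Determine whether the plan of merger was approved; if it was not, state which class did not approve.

Series A: a majority of 3782660 is 1891331; 1,891,331 required, 1,891,331 in favor — approved.
Series B: a majority of 1401115 is 700558; 700,558 required, 700,558 in favor — approved.
Series C: 3/4 of 274353 = 205764.75, rounded up to 205765; 205,765 required, 205,842 in favor — approved.

Approved — every class gave the required vote.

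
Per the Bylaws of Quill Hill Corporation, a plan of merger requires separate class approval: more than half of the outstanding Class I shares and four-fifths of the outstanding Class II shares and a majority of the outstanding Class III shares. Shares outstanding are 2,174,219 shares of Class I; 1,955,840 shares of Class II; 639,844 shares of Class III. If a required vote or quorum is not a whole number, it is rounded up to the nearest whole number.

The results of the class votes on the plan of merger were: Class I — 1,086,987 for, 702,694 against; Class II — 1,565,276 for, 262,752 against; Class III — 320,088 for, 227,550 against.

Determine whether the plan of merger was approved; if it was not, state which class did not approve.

Not approved — the Class I shares did not give the required vote.

Class I: a majority of 2174219 is 1087110; 1,087,110 required, 1,086,987 in favor — not approved.
Class II: 4/5 of 1955840 = 1564672; 1,564,672 required, 1,565,276 in favor — approved.
Class III: a majority of 639844 is 319923; 319,923 required, 320,088 in favor — approved.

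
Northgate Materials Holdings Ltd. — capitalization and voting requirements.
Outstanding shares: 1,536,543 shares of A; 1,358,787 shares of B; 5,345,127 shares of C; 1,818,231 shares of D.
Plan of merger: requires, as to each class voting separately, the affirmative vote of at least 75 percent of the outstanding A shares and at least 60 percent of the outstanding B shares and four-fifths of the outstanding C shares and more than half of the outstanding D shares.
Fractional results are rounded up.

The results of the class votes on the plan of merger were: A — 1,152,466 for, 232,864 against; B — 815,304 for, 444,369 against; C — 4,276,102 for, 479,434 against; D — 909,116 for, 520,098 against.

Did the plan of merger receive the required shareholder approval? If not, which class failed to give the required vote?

A: 3/4 of 1536543 = 1152407.25, rounded up to 1152408; 1,152,408 required, 1,152,466 in favor — approved.
B: 3/5 of 1358787 = 815272.20, rounded up to 815273; 815,273 required, 815,304 in favor — approved.
C: 4/5 of 5345127 = 4276101.60, rounded up to 4276102; 4,276,102 required, 4,276,102 in favor — approved.
D: a majority of 1818231 is 909116; 909,116 required, 909,116 in favor — approved.

Approved — every class gave the required vote.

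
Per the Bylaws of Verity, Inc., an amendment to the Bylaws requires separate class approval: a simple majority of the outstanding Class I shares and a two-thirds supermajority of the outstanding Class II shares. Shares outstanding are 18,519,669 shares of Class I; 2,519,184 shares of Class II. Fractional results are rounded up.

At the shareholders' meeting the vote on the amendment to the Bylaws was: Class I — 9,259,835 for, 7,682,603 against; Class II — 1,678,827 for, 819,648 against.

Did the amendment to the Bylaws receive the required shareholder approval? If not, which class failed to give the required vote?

Not approved — the Class II shares did not give the required vote.

Class I: a majority of 18519669 is 9259835; 9,259,835 required, 9,259,835 in favor — approved.
Class II: 2/3 of 2519184 = 1679456; 1,679,456 required, 1,678,827 in favor — not approved.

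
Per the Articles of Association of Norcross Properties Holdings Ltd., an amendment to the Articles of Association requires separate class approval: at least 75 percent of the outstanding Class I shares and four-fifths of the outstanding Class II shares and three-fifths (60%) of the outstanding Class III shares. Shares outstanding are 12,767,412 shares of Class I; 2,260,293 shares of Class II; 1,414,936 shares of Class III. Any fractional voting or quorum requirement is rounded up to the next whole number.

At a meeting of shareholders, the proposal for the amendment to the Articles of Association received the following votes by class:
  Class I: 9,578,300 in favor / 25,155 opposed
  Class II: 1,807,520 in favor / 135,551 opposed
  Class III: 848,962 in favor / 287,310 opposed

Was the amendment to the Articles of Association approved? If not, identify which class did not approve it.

Class I: 3/4 of 12767412 = 9575559; 9,575,559 required, 9,578,300 in favor — approved.
Class II: 4/5 of 2260293 = 1808234.40, rounded up to 1808235; 1,808,235 required, 1,807,520 in favor — not approved.
Class III: 3/5 of 1414936 = 848961.60, rounded up to 848962; 848,962 required, 848,962 in favor — approved.

Not approved — the Class II shares did not give the required vote.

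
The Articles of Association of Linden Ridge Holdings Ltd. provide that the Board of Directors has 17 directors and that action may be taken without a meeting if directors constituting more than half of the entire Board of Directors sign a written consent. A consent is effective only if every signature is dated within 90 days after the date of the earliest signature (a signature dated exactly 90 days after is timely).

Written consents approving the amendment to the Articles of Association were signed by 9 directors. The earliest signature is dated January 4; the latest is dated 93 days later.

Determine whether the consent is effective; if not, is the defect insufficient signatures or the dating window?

Signatures required: more than half of 17 — a majority of 17 is 9, so 9 needed; 9 signed. Sufficient.
Dating window: the latest signature is 93 days after the earliest; the limit is 90 days. Outside the window.

Not effective — dating-window requirement not satisfied.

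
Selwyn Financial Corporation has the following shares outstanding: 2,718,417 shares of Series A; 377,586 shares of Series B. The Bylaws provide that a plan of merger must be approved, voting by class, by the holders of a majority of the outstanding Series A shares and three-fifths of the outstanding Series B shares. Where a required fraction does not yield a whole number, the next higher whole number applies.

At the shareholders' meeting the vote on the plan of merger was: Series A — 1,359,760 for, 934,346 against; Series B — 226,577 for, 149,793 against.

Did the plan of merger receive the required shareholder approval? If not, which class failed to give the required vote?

Series A: a majority of 2718417 is 1359209; 1,359,209 required, 1,359,760 in favor — approved.
Series B: 3/5 of 377586 = 226551.60, rounded up to 226552; 226,552 required, 226,577 in favor — approved.

Approved — every class gave the required vote.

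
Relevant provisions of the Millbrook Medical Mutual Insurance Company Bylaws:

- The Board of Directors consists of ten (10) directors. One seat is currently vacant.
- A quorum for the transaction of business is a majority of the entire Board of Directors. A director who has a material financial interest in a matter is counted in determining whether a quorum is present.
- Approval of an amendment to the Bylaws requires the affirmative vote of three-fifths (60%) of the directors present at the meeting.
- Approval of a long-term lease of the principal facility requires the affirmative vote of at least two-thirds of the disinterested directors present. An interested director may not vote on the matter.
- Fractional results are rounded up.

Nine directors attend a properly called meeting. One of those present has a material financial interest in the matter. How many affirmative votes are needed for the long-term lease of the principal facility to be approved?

The long-term lease of the principal facility requires two-thirds of the disinterested directors present (9 − 1 = 8).
2/3 of 8 = 5.33, rounded up to 6.

6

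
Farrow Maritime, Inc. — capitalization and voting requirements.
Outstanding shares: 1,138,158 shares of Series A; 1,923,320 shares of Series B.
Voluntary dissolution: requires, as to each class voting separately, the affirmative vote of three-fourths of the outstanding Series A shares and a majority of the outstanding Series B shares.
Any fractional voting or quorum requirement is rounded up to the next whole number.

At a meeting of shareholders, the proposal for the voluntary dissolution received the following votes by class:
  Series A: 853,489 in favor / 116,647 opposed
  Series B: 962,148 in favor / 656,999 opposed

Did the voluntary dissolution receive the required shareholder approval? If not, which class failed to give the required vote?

Not approved — the Series A shares did not give the required vote.

Series A: 3/4 of 1138158 = 853618.50, rounded up to 853619; 853,619 required, 853,489 in favor — not approved.
Series B: a majority of 1923320 is 961661; 961,661 required, 962,148 in favor — approved.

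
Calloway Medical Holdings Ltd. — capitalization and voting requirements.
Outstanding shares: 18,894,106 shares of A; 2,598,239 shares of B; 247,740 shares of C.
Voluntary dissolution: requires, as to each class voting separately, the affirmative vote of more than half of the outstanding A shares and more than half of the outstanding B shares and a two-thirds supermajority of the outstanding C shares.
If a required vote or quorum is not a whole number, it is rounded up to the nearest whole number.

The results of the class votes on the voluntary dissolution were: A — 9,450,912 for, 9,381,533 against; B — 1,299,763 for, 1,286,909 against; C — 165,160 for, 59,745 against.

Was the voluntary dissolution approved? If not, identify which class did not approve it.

A: a majority of 18894106 is 9447054; 9,447,054 required, 9,450,912 in favor — approved.
B: a majority of 2598239 is 1299120; 1,299,120 required, 1,299,763 in favor — approved.
C: 2/3 of 247740 = 165160; 165,160 required, 165,160 in favor — approved.

Approved — every class gave the required vote.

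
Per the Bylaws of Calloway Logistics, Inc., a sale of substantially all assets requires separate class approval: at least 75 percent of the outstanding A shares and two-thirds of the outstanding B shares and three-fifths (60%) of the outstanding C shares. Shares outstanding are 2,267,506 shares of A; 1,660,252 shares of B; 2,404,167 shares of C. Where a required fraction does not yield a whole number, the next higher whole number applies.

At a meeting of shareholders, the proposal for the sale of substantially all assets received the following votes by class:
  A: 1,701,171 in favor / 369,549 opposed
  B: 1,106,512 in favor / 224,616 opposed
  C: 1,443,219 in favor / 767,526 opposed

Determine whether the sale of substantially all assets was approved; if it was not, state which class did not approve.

A: 3/4 of 2267506 = 1700629.50, rounded up to 1700630; 1,700,630 required, 1,701,171 in favor — approved.
B: 2/3 of 1660252 = 1106834.67, rounded up to 1106835; 1,106,835 required, 1,106,512 in favor — not approved.
C: 3/5 of 2404167 = 1442500.20, rounded up to 1442501; 1,442,501 required, 1,443,219 in favor — approved.

Not approved — the B shares did not give the required vote.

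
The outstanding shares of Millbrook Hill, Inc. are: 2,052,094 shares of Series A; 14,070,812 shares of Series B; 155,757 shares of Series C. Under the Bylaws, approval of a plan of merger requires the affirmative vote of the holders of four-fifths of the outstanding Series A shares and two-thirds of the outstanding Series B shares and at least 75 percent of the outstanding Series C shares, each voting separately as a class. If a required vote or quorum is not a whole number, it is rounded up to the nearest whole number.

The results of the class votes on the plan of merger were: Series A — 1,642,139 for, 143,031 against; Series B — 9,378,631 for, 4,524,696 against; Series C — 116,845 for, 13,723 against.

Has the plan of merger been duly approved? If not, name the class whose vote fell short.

Series A: 4/5 of 2052094 = 1641675.20, rounded up to 1641676; 1,641,676 required, 1,642,139 in favor — approved.
Series B: 2/3 of 14070812 = 9380541.33, rounded up to 9380542; 9,380,542 required, 9,378,631 in favor — not approved.
Series C: 3/4 of 155757 = 116817.75, rounded up to 116818; 116,818 required, 116,845 in favor — approved.

Not approved — the Series B shares did not give the required vote.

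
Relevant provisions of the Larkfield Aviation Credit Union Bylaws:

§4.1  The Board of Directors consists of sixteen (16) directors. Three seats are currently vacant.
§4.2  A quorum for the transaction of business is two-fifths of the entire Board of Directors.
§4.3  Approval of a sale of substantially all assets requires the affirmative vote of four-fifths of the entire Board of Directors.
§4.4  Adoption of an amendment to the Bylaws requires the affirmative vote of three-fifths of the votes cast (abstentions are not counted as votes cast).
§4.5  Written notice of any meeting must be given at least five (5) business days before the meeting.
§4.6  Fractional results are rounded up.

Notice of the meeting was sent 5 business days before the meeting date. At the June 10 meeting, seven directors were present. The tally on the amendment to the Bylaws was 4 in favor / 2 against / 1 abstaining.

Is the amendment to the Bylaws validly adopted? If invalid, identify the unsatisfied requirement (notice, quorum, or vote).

Notice: 5 business days given; 5 required (5 ≥ 5). Satisfied.
Quorum: 7 present; quorum is 7. Satisfied.
Vote: the amendment to the Bylaws requires three-fifths of the votes cast (7 present − 1 abstaining = 6). 3/5 of 6 = 3.60, rounded up to 4, so 4 affirmative votes are needed; 4 voted in favor. Satisfied.

Valid — all requirements satisfied.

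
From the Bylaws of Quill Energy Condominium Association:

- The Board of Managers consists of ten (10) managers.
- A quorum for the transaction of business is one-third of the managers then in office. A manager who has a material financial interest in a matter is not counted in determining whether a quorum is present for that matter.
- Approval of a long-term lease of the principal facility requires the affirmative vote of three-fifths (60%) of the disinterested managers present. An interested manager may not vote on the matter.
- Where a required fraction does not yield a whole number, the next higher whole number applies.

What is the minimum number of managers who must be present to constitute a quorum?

1/3 of 10 = 3.33, rounded up to 4.

4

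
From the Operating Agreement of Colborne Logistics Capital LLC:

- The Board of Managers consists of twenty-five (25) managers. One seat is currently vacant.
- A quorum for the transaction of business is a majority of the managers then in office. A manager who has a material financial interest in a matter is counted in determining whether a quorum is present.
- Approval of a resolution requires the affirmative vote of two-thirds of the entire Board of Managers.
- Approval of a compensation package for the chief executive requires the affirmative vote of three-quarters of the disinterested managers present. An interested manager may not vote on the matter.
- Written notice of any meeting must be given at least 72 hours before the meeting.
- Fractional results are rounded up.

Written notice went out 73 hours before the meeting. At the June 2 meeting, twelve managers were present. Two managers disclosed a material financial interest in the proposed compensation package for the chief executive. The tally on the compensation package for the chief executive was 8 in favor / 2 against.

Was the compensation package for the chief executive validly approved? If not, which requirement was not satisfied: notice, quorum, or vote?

Notice: 73 hours given; 72 required (73 ≥ 72). Satisfied.
Quorum: 12 present (interested managers count toward quorum); quorum is 13. Not satisfied.
Vote: the compensation package for the chief executive requires three-fourths of the disinterested managers present (12 − 2 = 10). 3/4 of 10 = 7.50, rounded up to 8, so 8 affirmative votes are needed; 8 voted in favor. Satisfied. (Moot — without a quorum no business can be validly transacted.)

Invalid — quorum requirement not satisfied.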